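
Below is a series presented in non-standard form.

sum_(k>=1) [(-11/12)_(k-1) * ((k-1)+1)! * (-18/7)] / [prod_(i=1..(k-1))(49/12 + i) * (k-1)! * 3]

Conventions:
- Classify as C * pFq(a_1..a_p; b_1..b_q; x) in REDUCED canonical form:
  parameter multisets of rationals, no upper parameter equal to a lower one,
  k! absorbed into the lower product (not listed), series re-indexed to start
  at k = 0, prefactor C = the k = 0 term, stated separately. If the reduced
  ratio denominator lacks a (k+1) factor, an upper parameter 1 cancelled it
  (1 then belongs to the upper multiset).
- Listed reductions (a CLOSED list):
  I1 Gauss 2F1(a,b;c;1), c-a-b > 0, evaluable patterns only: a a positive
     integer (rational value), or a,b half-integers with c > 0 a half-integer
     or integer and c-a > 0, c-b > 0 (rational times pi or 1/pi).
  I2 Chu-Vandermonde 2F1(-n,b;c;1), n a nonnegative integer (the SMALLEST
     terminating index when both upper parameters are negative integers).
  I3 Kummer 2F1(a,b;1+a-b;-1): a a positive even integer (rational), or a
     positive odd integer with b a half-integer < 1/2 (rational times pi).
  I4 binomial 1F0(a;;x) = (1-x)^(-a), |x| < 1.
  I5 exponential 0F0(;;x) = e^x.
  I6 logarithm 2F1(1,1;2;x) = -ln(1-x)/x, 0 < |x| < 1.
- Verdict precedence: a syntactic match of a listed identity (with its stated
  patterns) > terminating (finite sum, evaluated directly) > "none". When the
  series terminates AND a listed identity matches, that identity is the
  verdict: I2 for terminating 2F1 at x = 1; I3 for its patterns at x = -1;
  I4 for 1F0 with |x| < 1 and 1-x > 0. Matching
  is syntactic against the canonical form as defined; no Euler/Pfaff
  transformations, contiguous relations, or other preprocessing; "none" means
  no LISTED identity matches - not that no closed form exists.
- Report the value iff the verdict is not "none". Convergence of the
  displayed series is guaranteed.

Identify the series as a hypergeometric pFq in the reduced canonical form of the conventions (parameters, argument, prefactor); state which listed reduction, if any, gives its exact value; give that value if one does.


At argument 1: a 2F1 with upper {-11/12, 2}, lower {61/12}, scaled by C = -6/7. Verdict: Gauss (I1, integer-parameter pattern) fires (x = 1: the Gamma ratio telescopes since c-a-b = 4 > 0 and a = 2 in Z>0). Hence: -259/480.

The tell: t_0 = -6/7 here, and the lower running product (C = -6/7, x = 1) is a rising factorial.
Step ratio: r(k) = 1 * (k-11/12) (k+2) / [(k+61/12) (k+1)] - poly over poly, x = 1 from leading terms; C = -6/7 at k = 0.


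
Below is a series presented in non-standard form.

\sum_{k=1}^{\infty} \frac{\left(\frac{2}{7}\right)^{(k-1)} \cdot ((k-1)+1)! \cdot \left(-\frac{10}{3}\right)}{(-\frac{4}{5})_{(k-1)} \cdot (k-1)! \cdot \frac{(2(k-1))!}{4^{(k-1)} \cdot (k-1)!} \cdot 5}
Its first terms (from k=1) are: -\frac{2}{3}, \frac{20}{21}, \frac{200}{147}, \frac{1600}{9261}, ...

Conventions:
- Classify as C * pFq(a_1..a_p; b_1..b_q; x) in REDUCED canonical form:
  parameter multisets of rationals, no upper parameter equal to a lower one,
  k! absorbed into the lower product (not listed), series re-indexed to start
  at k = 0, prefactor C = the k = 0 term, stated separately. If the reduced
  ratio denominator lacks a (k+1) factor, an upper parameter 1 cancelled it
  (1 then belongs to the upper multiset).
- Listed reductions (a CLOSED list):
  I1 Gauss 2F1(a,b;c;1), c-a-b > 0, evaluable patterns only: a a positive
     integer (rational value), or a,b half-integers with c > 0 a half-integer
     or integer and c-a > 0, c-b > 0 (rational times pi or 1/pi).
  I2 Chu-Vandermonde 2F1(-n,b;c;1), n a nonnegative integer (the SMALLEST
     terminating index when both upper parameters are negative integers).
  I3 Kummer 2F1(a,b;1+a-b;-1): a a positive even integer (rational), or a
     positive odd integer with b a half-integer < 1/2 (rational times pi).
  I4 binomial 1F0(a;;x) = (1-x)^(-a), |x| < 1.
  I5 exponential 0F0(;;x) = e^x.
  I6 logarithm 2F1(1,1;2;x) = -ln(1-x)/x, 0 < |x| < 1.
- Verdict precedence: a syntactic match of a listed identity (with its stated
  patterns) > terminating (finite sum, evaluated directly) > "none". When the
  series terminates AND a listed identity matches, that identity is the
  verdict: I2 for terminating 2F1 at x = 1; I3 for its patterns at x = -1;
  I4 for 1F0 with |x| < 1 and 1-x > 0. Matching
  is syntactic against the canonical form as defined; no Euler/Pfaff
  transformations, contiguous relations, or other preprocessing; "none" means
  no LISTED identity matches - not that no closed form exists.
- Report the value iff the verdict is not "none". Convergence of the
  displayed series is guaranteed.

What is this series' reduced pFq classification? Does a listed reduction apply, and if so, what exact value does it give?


Key step: from the first term -\frac{2}{3}: the lower (2k)!/(4^k k!) block (C = -2/3, x = 2/7) is (1/2)_k.
Ratio: r(k) = \frac{2}{7} * (k+2) / [(k-\frac{4}{5}) (k+\frac{1}{2}) (k+1)] - rational in k. x = \frac{2}{7}; t_0 = -\frac{2}{3}; negate the roots.

Prefactor -\frac{2}{3}, argument \frac{2}{7}: 1F2 with upper {2} over lower {-\frac{4}{5}, \frac{1}{2}}. Verdict: none here - no I1-I6 shape fits x = \frac{2}{7} with lower {-\frac{4}{5}, \frac{1}{2}}.


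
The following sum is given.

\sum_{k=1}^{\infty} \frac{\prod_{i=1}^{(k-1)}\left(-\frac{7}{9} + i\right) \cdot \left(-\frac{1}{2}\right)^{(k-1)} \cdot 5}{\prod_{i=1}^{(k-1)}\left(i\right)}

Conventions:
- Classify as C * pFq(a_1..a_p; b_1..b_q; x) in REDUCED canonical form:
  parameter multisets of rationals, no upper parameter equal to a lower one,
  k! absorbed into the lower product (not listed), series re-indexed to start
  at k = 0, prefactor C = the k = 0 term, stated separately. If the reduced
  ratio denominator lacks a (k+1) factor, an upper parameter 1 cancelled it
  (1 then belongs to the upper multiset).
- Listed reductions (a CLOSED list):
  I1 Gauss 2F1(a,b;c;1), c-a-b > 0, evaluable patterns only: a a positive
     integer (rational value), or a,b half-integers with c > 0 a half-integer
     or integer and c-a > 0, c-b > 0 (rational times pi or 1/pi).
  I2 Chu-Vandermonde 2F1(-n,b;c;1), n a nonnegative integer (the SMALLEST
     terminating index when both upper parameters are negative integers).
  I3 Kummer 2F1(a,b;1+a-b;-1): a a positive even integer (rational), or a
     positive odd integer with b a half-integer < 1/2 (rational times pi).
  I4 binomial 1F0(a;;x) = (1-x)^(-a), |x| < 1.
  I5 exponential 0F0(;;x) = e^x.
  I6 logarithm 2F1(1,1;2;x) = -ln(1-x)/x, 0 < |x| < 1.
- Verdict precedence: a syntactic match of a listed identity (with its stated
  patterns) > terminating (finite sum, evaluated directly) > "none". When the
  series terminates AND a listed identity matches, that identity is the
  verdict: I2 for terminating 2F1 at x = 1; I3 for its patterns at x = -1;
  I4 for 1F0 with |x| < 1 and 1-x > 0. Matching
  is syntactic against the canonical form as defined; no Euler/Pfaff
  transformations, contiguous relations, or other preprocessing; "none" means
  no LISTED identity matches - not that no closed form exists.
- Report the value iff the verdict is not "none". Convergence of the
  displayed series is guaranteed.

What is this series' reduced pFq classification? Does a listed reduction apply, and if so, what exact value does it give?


Canonical form: C = 5 times 1F0 with upper {\frac{2}{9}}, lower {-}, x = -\frac{1}{2}. Verdict: binomial (I4) applies (the 1F0 binomial series: exponent -2/9, x = -\frac{1}{2}). Its exact value is 5 \cdot \left(\frac{3}{2}\right)^{-\frac{2}{9}}.

First insight: t_0 = 5 here, and the product of the first k integers (C = 5) is k!.
Ratio: r(k) = -\frac{1}{2} * (k+\frac{2}{9}) / [(k+1)] - rational in k, leading ratio -\frac{1}{2}; with t_0 = 5, classification follows.


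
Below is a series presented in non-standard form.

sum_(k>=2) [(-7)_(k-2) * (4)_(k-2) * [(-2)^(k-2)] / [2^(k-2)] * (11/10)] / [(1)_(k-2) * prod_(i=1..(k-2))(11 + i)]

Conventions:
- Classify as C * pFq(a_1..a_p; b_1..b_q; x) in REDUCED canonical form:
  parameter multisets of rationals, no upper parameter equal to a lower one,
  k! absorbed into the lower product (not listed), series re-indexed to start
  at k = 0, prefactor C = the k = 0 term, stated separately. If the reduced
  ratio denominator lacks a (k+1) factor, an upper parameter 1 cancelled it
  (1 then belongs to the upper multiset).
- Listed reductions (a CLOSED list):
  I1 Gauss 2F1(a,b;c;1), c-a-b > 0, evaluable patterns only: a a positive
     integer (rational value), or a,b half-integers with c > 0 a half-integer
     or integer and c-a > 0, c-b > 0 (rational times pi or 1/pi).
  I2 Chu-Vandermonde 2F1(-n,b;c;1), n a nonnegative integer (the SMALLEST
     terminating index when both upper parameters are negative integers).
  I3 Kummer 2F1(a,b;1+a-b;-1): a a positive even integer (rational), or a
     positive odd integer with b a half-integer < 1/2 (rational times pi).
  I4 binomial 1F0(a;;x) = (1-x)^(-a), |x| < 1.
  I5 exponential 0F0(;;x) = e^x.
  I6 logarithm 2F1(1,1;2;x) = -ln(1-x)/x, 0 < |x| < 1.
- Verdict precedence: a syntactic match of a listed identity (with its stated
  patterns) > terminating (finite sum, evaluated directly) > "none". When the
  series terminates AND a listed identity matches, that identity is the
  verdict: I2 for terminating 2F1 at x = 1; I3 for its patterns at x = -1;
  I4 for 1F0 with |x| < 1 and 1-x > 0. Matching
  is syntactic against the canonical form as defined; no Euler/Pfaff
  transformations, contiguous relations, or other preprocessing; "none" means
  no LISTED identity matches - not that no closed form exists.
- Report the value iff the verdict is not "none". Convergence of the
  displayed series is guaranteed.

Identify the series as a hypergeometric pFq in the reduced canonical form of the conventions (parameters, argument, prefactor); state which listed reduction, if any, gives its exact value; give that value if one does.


Key observation: t_0 being 11/10, the lower running product (C = 11/10, x = -1) is a rising factorial.
Adjacent-term ratio: r(k) = (-1) * (k-7) (k+4) / [(k+12) (k+1)] ; factor over Q: parameters, x = (-1), and C = 11/10.

With C = 11/10: the canonical form is 2F1(-7, 4; 12; -1). Verdict (x = -1): Kummer (I3) applies (x = -1; c = 12 equals 1+a-b for upper {-7, 4}: listed pattern). Exact value: 121/12.


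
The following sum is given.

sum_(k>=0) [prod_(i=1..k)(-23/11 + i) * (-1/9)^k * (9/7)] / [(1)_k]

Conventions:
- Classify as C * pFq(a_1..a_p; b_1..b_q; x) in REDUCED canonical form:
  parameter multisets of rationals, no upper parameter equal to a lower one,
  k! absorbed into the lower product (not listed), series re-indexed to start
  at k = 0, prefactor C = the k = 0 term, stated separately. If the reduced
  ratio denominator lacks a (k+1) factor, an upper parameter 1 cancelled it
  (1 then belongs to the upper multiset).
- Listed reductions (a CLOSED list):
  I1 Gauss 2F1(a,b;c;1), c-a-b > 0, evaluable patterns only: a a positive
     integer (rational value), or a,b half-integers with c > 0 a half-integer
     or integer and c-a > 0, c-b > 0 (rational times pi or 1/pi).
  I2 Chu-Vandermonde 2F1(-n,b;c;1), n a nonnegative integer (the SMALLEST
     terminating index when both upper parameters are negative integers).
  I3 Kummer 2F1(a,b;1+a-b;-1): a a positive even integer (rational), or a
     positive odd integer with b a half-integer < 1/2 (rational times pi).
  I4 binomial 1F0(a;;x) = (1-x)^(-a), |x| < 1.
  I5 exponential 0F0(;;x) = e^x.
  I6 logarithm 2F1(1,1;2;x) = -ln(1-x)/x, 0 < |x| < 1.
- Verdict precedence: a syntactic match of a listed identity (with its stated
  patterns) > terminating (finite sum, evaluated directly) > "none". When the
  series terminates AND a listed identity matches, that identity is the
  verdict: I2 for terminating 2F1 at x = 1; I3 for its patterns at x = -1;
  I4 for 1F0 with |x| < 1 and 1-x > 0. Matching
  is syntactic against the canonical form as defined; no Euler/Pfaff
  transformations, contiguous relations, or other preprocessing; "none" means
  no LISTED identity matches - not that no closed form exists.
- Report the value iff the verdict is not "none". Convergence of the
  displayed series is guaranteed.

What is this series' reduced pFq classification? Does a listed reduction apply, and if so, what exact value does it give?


The tell: t_0 = 9/7 here, and (1)_k (C = 9/7) is k! itself.
Consecutive-term ratio: r(k) = (-1/9) * (k-12/11) / [(k+1)] - rational; roots negated = parameters, x = (-1/9), C = 9/7.

The series (x = -1/9) is 1F0: upper {-12/11}, lower {-}, prefactor 9/7. Verdict at x = -1/9: the I4 binomial reduction matches (the 1F0 binomial series: exponent 12/11, x = -1/9). Its exact value is (9/7) * (10/9)^(12/11).


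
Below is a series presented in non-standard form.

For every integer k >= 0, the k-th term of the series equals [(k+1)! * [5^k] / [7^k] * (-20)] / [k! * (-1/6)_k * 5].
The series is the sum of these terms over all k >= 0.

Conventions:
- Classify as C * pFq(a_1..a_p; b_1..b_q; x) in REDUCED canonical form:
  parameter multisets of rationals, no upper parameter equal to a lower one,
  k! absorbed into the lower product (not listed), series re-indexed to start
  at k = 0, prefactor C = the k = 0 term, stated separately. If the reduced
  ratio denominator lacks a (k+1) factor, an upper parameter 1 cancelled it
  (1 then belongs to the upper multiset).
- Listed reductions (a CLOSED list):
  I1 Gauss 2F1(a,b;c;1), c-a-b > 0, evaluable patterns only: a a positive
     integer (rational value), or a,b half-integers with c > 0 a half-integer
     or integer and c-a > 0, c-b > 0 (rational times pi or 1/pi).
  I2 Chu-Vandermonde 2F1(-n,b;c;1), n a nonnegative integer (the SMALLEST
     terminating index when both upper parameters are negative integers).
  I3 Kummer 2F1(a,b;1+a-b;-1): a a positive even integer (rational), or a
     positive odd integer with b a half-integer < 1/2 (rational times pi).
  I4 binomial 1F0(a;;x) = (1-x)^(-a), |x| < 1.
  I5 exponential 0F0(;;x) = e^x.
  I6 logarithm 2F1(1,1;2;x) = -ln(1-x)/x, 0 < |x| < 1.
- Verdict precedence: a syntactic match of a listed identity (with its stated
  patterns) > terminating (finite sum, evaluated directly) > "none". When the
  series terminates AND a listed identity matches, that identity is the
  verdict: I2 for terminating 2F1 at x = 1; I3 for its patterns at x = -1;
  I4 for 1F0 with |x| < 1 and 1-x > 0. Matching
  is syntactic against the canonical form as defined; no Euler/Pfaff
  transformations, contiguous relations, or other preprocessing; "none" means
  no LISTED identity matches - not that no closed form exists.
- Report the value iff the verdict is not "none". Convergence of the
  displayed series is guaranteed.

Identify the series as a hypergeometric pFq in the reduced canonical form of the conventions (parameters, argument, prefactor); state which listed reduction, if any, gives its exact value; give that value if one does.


This is -4 * 1F1(2; -1/6; 5/7) in reduced canonical form. Verdict: none. No listed pattern accepts 1F1(2; -1/6; 5/7).

Key observation: t_0 being -4, the constant factors (C = -4) combine into one prefactor.
Step ratio: r(k) = (5/7) * (k+2) / [(k-1/6) (k+1)] - rational in k, leading ratio (5/7); with t_0 = -4, classification follows.


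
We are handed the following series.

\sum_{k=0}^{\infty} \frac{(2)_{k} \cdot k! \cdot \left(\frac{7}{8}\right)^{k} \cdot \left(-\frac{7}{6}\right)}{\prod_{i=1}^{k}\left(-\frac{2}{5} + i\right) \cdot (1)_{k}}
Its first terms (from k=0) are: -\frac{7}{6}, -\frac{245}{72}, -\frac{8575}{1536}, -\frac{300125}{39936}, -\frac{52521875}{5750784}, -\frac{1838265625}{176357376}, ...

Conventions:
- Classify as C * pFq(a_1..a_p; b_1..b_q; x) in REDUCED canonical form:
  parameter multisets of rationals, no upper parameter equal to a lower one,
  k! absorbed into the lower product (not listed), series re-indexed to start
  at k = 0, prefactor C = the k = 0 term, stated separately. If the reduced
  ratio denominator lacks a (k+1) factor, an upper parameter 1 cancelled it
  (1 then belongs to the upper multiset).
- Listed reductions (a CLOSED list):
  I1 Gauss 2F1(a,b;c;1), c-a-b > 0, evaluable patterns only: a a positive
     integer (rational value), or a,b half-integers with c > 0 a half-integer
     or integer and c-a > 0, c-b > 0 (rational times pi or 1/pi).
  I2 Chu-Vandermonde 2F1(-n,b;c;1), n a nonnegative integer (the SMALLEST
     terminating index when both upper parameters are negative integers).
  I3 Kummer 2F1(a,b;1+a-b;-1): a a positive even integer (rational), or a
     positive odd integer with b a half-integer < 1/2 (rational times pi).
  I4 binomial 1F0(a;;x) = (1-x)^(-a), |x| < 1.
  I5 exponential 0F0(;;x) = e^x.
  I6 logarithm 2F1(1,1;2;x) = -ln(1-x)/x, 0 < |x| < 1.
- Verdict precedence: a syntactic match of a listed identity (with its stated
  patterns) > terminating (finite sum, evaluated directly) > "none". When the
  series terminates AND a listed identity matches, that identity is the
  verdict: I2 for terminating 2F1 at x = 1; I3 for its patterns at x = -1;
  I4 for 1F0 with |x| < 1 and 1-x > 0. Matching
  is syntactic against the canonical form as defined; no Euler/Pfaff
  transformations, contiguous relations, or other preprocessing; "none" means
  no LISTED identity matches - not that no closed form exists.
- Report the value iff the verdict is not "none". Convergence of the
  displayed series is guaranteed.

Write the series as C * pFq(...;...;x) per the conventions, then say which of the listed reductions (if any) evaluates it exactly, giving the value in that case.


x = \frac{7}{8} here; the reduced form reads 2F1, upper {1, 2}, lower {\frac{3}{5}}, C = -\frac{7}{6}. Verdict: none. A 2F1 with upper {1, 2} fits none of I1-I6 at x = \frac{7}{8}; the sum runs forever.

First insight: x = \frac{7}{8} and (1)_k (C = -7/6, x = 7/8) is k! itself.
Consecutive-term ratio: r(k) = \frac{7}{8} * (k+1) (k+2) / [(k+\frac{3}{5}) (k+1)] - rational; roots negated = parameters, x = \frac{7}{8}, C = -\frac{7}{6}.


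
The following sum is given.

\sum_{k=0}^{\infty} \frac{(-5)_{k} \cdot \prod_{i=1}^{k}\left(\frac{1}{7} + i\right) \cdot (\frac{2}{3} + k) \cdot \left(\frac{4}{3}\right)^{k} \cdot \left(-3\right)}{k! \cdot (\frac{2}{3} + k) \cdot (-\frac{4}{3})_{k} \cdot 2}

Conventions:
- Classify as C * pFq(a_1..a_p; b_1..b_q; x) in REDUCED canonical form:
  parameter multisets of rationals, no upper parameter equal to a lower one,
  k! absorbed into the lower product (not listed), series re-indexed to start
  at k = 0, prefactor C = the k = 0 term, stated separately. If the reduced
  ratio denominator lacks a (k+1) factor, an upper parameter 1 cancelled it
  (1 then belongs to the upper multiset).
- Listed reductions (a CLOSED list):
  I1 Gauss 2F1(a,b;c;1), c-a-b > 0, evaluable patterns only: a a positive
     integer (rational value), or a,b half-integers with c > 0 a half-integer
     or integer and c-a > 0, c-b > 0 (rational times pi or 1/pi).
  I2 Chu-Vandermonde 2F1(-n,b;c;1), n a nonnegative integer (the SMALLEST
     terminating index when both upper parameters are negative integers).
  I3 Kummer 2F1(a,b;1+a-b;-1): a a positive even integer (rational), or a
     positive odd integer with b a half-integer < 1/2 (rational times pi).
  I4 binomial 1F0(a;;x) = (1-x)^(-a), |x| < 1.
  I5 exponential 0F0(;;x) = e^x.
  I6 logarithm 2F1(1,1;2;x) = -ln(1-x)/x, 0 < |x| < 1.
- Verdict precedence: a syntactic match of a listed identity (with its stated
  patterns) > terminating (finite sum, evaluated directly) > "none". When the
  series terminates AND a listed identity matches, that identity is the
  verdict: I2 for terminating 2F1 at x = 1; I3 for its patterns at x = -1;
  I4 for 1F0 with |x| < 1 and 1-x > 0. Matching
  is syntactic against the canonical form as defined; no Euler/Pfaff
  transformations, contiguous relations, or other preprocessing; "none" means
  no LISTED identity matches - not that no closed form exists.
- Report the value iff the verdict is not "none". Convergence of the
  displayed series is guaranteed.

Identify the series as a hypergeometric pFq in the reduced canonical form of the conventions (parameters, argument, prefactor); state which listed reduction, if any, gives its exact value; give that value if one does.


Structural cue: t_0 being -\frac{3}{2}, the running product (C = -3/2, x = 4/3) telescopes to a rising factorial.
Adjacent-term ratio: r(k) = \frac{4}{3} * (k-5) (k+\frac{8}{7}) / [(k-\frac{4}{3}) (k+1)] - rational; roots negated = parameters, x = \frac{4}{3}, C = -\frac{3}{2}.

With C = -\frac{3}{2}: the canonical form is 2F1(-5, \frac{8}{7}; -\frac{4}{3}; \frac{4}{3}). Verdict: terminating - upper parameter -5 makes this a finite sum (last index 5), evaluated exactly. Hence: \frac{779475}{33614}.


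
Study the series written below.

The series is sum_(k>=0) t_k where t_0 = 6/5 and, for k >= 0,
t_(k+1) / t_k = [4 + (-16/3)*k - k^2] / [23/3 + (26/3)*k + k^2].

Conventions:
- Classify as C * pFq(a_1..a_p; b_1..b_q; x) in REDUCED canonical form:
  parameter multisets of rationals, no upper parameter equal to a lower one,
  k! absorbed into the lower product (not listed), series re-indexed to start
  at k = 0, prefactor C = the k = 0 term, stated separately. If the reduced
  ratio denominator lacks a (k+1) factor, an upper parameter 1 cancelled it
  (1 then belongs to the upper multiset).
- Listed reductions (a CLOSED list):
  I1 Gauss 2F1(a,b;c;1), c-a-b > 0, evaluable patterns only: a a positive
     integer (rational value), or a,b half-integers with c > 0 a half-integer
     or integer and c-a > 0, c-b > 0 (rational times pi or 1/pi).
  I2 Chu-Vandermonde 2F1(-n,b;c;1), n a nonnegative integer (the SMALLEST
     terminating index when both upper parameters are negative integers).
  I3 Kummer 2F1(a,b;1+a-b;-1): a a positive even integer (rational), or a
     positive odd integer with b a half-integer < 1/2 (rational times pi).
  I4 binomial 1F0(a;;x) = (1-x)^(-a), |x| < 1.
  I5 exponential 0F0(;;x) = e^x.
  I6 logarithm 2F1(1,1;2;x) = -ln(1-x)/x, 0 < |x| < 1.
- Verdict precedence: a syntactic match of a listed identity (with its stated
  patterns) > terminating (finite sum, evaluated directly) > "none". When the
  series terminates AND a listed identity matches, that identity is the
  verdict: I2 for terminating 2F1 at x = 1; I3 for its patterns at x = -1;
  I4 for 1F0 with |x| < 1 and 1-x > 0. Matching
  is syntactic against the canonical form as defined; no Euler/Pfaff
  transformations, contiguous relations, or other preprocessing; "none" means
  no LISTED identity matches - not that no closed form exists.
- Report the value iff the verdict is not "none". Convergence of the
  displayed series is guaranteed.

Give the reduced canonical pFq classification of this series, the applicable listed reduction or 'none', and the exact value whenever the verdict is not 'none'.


First insight: from the first term 6/5: roots of the ratio polynomials (C = 6/5, x = -1) are the negated parameters.
Ratio: r(k) = (-1) * (k-2/3) (k+6) / [(k+23/3) (k+1)] - rational; roots negated = parameters, x = (-1), C = 6/5.

The series (x = -1) is 2F1: upper {-2/3, 6}, lower {23/3}, prefactor 6/5. Verdict (x = -1): Kummer's theorem (I3) applies (x = -1; c = 23/3 equals 1+a-b for upper {-2/3, 6}: listed pattern). Exact value: 238/135.


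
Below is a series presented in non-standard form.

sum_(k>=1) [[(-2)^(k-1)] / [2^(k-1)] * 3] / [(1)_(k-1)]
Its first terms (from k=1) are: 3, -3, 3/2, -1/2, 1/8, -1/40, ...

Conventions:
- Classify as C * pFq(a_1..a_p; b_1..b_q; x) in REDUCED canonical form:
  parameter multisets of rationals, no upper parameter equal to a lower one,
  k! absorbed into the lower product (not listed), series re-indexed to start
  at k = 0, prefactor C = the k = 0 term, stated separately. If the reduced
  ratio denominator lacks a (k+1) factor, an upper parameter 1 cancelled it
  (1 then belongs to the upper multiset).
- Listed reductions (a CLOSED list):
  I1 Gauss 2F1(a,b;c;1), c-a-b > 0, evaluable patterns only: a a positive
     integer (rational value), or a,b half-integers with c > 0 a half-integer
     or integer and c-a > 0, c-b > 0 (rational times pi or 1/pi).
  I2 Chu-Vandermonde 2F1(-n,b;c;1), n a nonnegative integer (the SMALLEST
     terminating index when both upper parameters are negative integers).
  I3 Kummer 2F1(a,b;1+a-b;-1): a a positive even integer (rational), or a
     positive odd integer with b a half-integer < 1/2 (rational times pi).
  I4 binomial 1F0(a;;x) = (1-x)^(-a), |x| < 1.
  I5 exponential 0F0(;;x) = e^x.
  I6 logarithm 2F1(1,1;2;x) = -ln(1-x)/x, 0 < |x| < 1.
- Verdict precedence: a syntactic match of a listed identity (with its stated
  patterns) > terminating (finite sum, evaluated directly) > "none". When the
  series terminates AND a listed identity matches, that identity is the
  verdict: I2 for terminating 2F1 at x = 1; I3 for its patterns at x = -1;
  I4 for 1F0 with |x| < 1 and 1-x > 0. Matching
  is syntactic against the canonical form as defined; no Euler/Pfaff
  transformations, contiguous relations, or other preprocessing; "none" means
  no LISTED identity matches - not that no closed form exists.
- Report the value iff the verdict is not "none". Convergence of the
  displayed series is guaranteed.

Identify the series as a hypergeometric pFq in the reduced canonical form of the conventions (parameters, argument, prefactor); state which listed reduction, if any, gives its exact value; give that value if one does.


The series (x = -1) is 0F0: upper {-}, lower {-}, prefactor 3. Verdict: the I5 exponential reduction fires (the 0F0 exponential series at x = -1). Its exact value is 3 * e^(-1).

The tell: x = (-1) and the two k-th powers (prefactor 3) combine into one argument.
Step ratio: r(k) = (-1) * 1 / [(k+1)] ; factor over Q: parameters, x = (-1), and C = 3.


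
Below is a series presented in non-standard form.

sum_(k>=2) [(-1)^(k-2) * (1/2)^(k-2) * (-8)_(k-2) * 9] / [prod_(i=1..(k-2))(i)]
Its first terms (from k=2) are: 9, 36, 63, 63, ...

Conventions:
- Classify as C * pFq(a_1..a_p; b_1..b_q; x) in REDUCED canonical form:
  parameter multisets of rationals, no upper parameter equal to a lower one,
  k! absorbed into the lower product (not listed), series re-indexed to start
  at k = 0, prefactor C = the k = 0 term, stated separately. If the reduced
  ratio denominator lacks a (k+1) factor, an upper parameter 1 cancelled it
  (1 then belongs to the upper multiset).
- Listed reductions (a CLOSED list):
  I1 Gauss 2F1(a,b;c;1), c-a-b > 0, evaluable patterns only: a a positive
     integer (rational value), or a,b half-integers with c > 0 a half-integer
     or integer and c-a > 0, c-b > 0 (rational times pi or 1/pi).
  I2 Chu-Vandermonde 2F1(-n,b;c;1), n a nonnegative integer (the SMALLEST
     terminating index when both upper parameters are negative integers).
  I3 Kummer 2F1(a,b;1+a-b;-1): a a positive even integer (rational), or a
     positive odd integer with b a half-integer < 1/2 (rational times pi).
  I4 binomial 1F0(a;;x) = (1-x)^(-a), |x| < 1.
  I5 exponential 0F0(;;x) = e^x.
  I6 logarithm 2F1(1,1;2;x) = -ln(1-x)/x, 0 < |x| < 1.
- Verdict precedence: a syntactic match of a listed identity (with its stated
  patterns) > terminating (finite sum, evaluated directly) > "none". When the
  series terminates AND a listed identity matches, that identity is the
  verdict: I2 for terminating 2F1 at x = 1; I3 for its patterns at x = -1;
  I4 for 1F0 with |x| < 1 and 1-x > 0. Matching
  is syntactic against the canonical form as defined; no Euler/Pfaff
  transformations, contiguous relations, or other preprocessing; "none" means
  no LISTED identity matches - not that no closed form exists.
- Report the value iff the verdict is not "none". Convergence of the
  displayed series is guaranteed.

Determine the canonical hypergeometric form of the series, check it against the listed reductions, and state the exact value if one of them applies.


Canonical form: C = 9 times 1F0 with upper {-8}, lower {-}, x = -1/2. Verdict: the I4 binomial reduction applies (the 1F0 binomial series: exponent 8, x = -1/2). Sum: 59049/256.

Key observation: t_0 being 9, the (-1)^k factor (C = 9) folds into the argument's sign.
Adjacent-term ratio: r(k) = (-1/2) * (k-8) / [(k+1)] ; factor over Q: parameters, x = (-1/2), and C = 9.


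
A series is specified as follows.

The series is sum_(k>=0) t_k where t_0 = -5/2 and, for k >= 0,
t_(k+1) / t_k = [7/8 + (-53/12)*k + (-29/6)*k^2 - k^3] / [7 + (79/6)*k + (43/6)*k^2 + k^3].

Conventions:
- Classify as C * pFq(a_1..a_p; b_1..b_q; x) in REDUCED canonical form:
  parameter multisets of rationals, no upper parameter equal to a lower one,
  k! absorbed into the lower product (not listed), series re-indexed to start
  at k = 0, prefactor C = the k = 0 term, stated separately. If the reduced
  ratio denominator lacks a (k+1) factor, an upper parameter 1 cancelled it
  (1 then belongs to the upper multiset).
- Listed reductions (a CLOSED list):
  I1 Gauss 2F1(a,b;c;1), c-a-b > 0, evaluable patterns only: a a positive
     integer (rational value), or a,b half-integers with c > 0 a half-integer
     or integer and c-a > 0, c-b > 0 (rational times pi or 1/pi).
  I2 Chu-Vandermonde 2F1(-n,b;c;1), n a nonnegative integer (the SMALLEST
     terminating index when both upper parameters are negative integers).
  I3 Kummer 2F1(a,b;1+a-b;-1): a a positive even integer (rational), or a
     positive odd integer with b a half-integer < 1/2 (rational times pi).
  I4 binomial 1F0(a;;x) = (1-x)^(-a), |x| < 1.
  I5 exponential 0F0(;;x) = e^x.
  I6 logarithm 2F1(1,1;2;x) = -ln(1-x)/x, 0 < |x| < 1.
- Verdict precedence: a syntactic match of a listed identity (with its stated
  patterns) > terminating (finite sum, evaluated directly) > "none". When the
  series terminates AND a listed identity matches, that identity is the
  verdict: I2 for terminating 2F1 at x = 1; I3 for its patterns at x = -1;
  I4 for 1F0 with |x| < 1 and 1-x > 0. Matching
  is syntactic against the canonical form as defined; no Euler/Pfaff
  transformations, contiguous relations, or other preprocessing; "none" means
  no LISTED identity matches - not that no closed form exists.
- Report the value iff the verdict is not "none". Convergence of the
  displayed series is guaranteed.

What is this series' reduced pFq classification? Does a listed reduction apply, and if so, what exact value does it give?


Structural cue: t_0 = -5/2 here, and factor the ratio over Q (C = -5/2, x = -1): negated roots = parameters.
Adjacent-term ratio: r(k) = (-1) * (k-1/6) (k+7/2) / [(k+14/3) (k+1)] ; factor over Q: parameters, x = (-1), and C = -5/2.

Canonical form: C = -5/2 times 2F1 with upper {-1/6, 7/2}, lower {14/3}, x = -1. Verdict: none. A 2F1 with upper {-1/6, 7/2} fits none of I1-I6 at x = -1; the sum runs forever.


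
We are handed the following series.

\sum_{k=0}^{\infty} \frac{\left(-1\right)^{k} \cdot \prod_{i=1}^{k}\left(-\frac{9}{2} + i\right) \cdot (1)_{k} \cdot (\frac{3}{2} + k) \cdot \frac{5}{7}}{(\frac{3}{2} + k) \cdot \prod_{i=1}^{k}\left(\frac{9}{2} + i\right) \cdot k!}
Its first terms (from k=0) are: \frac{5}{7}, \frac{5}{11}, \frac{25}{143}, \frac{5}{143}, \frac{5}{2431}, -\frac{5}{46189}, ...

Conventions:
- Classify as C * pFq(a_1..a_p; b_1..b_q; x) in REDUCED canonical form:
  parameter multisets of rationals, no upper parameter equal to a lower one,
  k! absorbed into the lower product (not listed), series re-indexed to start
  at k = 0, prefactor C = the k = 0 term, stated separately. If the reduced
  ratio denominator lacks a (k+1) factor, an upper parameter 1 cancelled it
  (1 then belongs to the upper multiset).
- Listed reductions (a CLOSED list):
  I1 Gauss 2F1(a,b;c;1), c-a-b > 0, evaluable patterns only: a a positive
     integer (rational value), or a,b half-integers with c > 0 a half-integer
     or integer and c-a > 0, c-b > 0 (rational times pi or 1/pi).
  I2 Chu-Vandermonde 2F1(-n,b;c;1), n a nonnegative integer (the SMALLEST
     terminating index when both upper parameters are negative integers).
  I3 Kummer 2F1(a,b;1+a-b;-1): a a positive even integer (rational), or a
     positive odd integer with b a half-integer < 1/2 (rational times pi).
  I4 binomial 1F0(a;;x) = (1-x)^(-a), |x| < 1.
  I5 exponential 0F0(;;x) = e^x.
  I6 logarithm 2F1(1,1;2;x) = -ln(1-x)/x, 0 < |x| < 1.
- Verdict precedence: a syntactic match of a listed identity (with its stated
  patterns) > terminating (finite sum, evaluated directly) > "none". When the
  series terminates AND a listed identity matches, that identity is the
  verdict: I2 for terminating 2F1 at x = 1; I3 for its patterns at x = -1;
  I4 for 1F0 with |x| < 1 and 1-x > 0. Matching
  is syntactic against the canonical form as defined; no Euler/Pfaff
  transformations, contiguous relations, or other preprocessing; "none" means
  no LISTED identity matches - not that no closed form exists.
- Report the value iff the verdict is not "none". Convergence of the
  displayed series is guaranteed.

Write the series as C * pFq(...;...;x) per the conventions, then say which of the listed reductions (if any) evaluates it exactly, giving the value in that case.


Classification (C = \frac{5}{7}): 2F1 with upper {-\frac{7}{2}, 1}, lower {\frac{11}{2}}, argument x = -1. Verdict: Kummer (I3) fires (x = -1; c = \frac{11}{2} equals 1+a-b for upper {-\frac{7}{2}, 1}: listed pattern). Hence: \frac{225}{512} \cdot \pi.

Structural cue: t_0 being \frac{5}{7}, the running product (C = 5/7) telescopes to a rising factorial.
Consecutive-term ratio: r(k) = -1 * (k-\frac{7}{2}) (k+1) / [(k+\frac{11}{2}) (k+1)] ; factor over Q: parameters, x = -1, and C = \frac{5}{7}.


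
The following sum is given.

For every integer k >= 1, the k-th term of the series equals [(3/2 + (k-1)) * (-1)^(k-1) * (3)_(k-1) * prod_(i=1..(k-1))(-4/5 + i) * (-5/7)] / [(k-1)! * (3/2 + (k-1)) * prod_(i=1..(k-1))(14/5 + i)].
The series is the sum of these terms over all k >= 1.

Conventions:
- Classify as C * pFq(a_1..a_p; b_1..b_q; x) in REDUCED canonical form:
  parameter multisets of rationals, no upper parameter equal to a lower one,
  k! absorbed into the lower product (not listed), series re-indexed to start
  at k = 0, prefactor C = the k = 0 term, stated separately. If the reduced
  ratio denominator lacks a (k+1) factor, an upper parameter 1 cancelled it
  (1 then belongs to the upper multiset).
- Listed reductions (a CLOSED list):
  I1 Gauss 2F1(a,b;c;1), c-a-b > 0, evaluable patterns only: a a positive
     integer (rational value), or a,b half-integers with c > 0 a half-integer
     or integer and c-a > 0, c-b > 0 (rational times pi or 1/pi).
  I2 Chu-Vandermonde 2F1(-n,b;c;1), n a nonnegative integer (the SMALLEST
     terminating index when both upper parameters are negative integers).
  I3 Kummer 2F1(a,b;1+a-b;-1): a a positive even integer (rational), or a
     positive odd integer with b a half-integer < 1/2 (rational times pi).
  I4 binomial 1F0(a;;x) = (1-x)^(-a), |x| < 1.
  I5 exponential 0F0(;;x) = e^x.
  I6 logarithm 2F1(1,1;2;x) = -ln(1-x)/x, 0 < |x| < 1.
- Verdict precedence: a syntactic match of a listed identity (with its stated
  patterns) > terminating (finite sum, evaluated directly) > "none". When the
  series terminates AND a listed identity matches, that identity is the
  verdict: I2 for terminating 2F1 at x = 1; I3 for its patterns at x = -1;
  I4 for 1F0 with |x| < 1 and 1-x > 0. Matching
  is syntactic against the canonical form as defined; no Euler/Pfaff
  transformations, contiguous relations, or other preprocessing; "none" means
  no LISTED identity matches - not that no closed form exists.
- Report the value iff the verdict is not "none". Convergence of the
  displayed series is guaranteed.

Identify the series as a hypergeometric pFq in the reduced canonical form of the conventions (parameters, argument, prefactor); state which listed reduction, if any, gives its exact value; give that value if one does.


Key observation: x = (-1) and the lower running product (C = -5/7) is a rising factorial.
Ratio: r(k) = (-1) * (k+1/5) (k+3) / [(k+19/5) (k+1)] - rational in k, leading ratio (-1); with t_0 = -5/7, classification follows.

With C = -5/7: the canonical form is 2F1(1/5, 3; 19/5; -1). Verdict: none. A 2F1 with upper {1/5, 3} fits none of I1-I6 at x = -1; the sum runs forever.


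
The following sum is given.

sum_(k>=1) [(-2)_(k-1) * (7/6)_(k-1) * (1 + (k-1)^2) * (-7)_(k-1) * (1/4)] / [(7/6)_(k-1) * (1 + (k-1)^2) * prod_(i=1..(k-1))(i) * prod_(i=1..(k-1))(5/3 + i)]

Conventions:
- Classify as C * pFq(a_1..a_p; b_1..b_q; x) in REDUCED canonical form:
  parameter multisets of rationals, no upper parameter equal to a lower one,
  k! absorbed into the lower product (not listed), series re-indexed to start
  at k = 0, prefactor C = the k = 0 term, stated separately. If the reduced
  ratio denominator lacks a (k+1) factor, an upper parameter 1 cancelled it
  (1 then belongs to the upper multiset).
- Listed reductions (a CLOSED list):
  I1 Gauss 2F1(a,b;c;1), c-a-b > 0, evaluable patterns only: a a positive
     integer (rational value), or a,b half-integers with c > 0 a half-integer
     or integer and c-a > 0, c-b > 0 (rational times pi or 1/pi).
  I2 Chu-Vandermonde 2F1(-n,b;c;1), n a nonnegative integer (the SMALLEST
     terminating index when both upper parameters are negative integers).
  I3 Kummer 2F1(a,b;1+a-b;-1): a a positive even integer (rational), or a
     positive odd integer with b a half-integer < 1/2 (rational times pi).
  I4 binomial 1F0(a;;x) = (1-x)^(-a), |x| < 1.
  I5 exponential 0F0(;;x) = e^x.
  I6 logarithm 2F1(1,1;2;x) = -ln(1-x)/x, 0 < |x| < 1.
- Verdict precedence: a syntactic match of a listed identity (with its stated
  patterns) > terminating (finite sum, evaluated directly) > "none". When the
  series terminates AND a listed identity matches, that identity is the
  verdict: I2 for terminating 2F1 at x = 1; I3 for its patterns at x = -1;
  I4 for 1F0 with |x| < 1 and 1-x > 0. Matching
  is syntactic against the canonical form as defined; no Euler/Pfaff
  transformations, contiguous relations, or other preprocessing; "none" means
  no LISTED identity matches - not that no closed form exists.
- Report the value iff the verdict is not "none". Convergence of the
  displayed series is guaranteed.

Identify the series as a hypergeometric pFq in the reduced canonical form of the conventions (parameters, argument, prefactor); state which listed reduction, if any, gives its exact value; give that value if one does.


The series (x = 1) is 2F1: upper {-7, -2}, lower {8/3}, prefactor 1/4. Verdict at x = 1: Chu-Vandermonde (I2) matches (terminating 2F1 at x = 1 with n = 2, b = -7, c = 8/3). Value: 29/11.

Key step: t_0 = 1/4 here, and striking the common factor k^2 + 1 reduces the term (C = 1/4).
Consecutive-term ratio: r(k) = 1 * (k-7) (k-2) / [(k+8/3) (k+1)] - rational in k. x = 1; t_0 = 1/4; negate the roots.


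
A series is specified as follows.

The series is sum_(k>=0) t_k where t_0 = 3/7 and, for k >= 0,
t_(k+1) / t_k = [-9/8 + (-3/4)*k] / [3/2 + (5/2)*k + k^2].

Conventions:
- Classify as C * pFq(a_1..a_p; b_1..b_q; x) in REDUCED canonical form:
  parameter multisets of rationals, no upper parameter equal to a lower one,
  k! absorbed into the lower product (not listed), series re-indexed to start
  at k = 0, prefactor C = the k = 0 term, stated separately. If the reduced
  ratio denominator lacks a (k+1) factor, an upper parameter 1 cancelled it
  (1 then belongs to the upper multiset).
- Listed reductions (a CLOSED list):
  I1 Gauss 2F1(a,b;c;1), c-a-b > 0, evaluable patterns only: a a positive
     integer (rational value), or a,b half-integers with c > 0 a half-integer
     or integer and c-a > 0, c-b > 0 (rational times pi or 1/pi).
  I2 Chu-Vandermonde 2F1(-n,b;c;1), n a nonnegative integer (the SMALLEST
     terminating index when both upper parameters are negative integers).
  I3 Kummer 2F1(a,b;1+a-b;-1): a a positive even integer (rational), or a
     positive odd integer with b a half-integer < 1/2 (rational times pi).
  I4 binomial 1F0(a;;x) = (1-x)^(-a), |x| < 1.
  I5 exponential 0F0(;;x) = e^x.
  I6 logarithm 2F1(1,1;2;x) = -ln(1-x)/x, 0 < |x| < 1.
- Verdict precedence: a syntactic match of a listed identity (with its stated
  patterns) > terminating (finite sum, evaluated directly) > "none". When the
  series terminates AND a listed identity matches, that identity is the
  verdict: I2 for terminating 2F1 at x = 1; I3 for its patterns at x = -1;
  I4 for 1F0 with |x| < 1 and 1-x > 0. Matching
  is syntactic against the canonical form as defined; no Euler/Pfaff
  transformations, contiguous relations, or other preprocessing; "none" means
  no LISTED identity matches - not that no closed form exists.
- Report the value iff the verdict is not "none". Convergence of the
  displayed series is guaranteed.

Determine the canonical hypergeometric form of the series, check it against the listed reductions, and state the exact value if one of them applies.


Prefactor 3/7, argument -3/4: 0F0 with upper {-} over lower {-}. Verdict: exponential (I5) matches (the 0F0 exponential series at x = -3/4). Sum: (3/7) * e^(-3/4).

Structural cue: with t_0 = 3/7, factor the ratio over Q (C = 3/7): negated roots = parameters.
Adjacent-term ratio: r(k) = (-3/4) * 1 / [(k+1)] - poly over poly, x = (-3/4) from leading terms; C = 3/7 at k = 0.
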